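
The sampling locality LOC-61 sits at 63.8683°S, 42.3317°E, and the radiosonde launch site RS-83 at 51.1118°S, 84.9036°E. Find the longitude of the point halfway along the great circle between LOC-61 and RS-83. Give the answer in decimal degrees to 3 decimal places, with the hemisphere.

67.527°E

Bx = cos φ₂ cos Δλ = 0.462332,  By = cos φ₂ sin Δλ = 0.424718
φₘ = atan2(sin φ₁ + sin φ₂, √((cos φ₁ + Bx)² + By²)) = -59.23796°
λₘ = λ₁ + atan2(By, cos φ₁ + Bx) = 67.52689°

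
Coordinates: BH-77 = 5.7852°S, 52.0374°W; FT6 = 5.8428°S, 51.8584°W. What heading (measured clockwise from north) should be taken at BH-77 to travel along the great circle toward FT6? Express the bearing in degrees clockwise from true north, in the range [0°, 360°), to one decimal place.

107.9°

Δλ = 0.1790°
y = sin Δλ · cos φ₂ = 0.003108
x = cos φ₁ sin φ₂ − sin φ₁ cos φ₂ cos Δλ = -0.001006
θ = atan2(y, x) = 107.9329° → 107.9329° (mod 360°)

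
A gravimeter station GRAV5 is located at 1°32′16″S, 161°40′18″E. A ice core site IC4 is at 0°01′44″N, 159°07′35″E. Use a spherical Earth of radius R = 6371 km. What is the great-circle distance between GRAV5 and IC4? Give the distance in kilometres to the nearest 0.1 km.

332.3 km

GRAV5: φ = -1.53778°, λ = +161.67167°
IC4: φ = +0.02889°, λ = +159.12639°
Δφ = 1.5667°,  Δλ = -2.5453°
a = sin²(Δφ/2) + cos φ₁ cos φ₂ sin²(Δλ/2) = 0.000680
c = 2·arcsin(√a) = 0.052160 rad = 2.9885°
d = R·c = 6371 × 0.052160 = 332.3 km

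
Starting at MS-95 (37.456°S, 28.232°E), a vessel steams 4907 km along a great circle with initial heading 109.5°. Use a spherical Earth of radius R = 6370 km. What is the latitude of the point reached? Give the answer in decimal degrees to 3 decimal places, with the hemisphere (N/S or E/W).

δ = d/R = 4907/6370 = 0.770330 rad
φ₂ = arcsin(sin φ₁ cos δ + cos φ₁ sin δ cos θ)
   = arcsin(-0.60815·0.71768 + 0.79382·0.69637·-0.33381) = -38.38816°
λ₂ = λ₁ + atan2(sin θ sin δ cos φ₁, cos δ − sin φ₁ sin φ₂) = 85.10615°

38.388°S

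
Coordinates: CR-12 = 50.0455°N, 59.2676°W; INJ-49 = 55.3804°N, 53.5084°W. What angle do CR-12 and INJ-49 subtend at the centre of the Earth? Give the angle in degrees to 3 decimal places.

6.370°

Δφ = 5.3349°,  Δλ = 5.7592°
a = sin²(Δφ/2) + cos φ₁ cos φ₂ sin²(Δλ/2) = 0.003087
c = 2·arcsin(√a) = 0.111173 rad = 6.3697°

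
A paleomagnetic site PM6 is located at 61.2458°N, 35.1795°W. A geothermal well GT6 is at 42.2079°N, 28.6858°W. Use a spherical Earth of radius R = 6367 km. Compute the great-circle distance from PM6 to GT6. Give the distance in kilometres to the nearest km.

Δφ = -19.0379°,  Δλ = 6.4937°
a = sin²(Δφ/2) + cos φ₁ cos φ₂ sin²(Δλ/2) = 0.028492
c = 2·arcsin(√a) = 0.339213 rad = 19.4355°
d = R·c = 6367 × 0.339213 = 2159.8 km

2160 km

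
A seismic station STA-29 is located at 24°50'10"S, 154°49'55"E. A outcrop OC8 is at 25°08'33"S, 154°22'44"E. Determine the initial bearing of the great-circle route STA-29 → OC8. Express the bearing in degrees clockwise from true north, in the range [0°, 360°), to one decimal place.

STA-29: φ = -24.83611°, λ = +154.83194°
OC8: φ = -25.14250°, λ = +154.37889°
Δλ = -0.4531°
y = sin Δλ · cos φ₂ = -0.007158
x = cos φ₁ sin φ₂ − sin φ₁ cos φ₂ cos Δλ = -0.005359
θ = atan2(y, x) = -126.8228° → 233.1772° (mod 360°)

233.2°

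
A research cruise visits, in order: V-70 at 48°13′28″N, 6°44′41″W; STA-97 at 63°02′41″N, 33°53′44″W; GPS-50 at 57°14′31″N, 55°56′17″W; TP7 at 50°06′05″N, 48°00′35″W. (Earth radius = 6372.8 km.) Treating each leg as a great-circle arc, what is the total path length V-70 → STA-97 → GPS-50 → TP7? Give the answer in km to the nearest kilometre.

V-70: φ = +48.22444°, λ = -6.74472°
STA-97: φ = +63.04472°, λ = -33.89556°
GPS-50: φ = +57.24194°, λ = -55.93806°
TP7: φ = +50.10139°, λ = -48.00972°
V-70→STA-97: c = 0.366866 rad, d = 2337.97 km
STA-97→GPS-50: c = 0.215135 rad, d = 1371.01 km
GPS-50→TP7: c = 0.148955 rad, d = 949.26 km
Total = 2337.97 + 1371.01 + 949.26 = 4658.24 km

4658 km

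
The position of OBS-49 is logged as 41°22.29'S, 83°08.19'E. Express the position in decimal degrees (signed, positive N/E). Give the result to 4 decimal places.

-41.3715°, +83.1365°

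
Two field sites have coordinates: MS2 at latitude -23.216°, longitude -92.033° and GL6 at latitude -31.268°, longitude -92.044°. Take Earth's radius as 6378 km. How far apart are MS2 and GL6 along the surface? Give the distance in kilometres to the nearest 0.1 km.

896.3 km

Δφ = -8.0520°,  Δλ = -0.0110°
a = sin²(Δφ/2) + cos φ₁ cos φ₂ sin²(Δλ/2) = 0.004929
c = 2·arcsin(√a) = 0.140534 rad = 8.0520°
d = R·c = 6378 × 0.140534 = 896.3 km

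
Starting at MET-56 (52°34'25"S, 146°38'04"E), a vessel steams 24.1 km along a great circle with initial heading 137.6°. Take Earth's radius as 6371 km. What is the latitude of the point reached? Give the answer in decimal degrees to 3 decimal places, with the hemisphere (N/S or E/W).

MET-56: φ = -52.57361°, λ = +146.63444°
δ = d/R = 24.1/6371 = 0.003783 rad
φ₂ = arcsin(sin φ₁ cos δ + cos φ₁ sin δ cos θ)
   = arcsin(-0.79413·0.99999 + 0.60774·0.00378·-0.73846) = -52.73342°
λ₂ = λ₁ + atan2(sin θ sin δ cos φ₁, cos δ − sin φ₁ sin φ₂) = 146.87580°

52.733°S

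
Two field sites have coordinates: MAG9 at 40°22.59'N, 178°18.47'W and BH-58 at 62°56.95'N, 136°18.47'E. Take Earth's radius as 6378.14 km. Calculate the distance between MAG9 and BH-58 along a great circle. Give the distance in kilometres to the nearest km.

MAG9: φ = +40.37650°, λ = -178.30783°
BH-58: φ = +62.94917°, λ = +136.30783°
Δφ = 22.5727°,  Δλ = -45.3843°
a = sin²(Δφ/2) + cos φ₁ cos φ₂ sin²(Δλ/2) = 0.089865
c = 2·arcsin(√a) = 0.608912 rad = 34.8881°
d = R·c = 6378.14 × 0.608912 = 3883.7 km

3884 km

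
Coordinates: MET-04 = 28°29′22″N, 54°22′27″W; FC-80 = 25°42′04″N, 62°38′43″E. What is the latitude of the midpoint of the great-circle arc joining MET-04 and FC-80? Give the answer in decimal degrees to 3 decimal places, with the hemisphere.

MET-04: φ = +28.48944°, λ = -54.37417°
FC-80: φ = +25.70111°, λ = +62.64528°
Bx = cos φ₂ cos Δλ = -0.409349,  By = cos φ₂ sin Δλ = 0.802719
φₘ = atan2(sin φ₁ + sin φ₂, √((cos φ₁ + Bx)² + By²)) = 44.39941°
λₘ = λ₁ + atan2(By, cos φ₁ + Bx) = 5.30005°

44.399°N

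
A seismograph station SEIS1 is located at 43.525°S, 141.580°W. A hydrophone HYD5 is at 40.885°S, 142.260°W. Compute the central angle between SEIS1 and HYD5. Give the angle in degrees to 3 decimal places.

2.688°

Δφ = 2.6400°,  Δλ = -0.6800°
a = sin²(Δφ/2) + cos φ₁ cos φ₂ sin²(Δλ/2) = 0.000550
c = 2·arcsin(√a) = 0.046907 rad = 2.6876°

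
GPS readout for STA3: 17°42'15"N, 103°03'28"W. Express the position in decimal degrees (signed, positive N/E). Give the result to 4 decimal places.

lat: 17.7042° N → +17.7042°
lon: 103.0578° W → -103.0578°

+17.7042°, -103.0578°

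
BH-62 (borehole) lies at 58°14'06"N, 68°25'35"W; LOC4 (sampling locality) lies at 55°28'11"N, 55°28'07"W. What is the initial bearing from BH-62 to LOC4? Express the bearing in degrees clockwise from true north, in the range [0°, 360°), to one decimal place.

BH-62: φ = +58.23500°, λ = -68.42639°
LOC4: φ = +55.46972°, λ = -55.46861°
Δλ = 12.9578°
y = sin Δλ · cos φ₂ = 0.127105
x = cos φ₁ sin φ₂ − sin φ₁ cos φ₂ cos Δλ = -0.035972
θ = atan2(y, x) = 105.8022° → 105.8022° (mod 360°)

105.8°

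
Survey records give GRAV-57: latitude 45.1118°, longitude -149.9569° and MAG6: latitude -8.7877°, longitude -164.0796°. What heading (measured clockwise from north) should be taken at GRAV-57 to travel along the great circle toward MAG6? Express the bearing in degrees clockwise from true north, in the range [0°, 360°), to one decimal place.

Δλ = -14.1227°
y = sin Δλ · cos φ₂ = -0.241135
x = cos φ₁ sin φ₂ − sin φ₁ cos φ₂ cos Δλ = -0.786822
θ = atan2(y, x) = -162.9614° → 197.0386° (mod 360°)

197.0°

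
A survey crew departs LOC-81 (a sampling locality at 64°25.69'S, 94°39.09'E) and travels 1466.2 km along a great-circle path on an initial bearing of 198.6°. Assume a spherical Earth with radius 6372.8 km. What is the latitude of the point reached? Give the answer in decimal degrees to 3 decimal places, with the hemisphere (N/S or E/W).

76.305°S

LOC-81: φ = -64.42817°, λ = +94.65150°
δ = d/R = 1466.2/6372.8 = 0.230072 rad
φ₂ = arcsin(sin φ₁ cos δ + cos φ₁ sin δ cos θ)
   = arcsin(-0.90204·0.97365 + 0.43164·0.22805·-0.94777) = -76.30492°
λ₂ = λ₁ + atan2(sin θ sin δ cos φ₁, cos δ − sin φ₁ sin φ₂) = 76.75922°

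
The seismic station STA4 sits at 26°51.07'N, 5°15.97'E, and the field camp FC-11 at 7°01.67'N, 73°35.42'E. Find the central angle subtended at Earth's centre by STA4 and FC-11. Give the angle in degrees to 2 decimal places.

STA4: φ = +26.85117°, λ = +5.26617°
FC-11: φ = +7.02783°, λ = +73.59033°
Δφ = -19.8233°,  Δλ = 68.3242°
a = sin²(Δφ/2) + cos φ₁ cos φ₂ sin²(Δλ/2) = 0.308840
c = 2·arcsin(√a) = 1.178491 rad = 67.5226°

67.52°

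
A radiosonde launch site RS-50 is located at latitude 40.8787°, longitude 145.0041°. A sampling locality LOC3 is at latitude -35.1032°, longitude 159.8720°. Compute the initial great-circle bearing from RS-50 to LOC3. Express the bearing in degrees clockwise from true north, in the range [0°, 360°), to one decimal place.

167.6°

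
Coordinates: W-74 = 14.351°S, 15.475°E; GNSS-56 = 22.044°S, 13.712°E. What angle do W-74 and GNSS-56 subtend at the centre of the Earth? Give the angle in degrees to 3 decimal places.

7.873°

Δφ = -7.6930°,  Δλ = -1.7630°
a = sin²(Δφ/2) + cos φ₁ cos φ₂ sin²(Δλ/2) = 0.004713
c = 2·arcsin(√a) = 0.137407 rad = 7.8728°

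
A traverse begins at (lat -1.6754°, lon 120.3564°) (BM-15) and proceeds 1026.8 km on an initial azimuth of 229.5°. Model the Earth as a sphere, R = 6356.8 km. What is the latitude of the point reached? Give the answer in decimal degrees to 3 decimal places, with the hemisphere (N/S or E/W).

7.658°S

δ = d/R = 1026.8/6356.8 = 0.161528 rad
φ₂ = arcsin(sin φ₁ cos δ + cos φ₁ sin δ cos θ)
   = arcsin(-0.02924·0.98698 + 0.99957·0.16083·-0.64945) = -7.65803°
λ₂ = λ₁ + atan2(sin θ sin δ cos φ₁, cos δ − sin φ₁ sin φ₂) = 113.26839°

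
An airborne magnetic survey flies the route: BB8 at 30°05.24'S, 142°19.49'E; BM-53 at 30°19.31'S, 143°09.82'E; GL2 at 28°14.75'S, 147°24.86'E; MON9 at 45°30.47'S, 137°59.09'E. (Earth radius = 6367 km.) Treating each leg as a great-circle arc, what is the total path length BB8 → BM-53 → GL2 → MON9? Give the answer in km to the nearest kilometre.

2647 km

BB8: φ = -30.08733°, λ = +142.32483°
BM-53: φ = -30.32183°, λ = +143.16367°
GL2: φ = -28.24583°, λ = +147.41433°
MON9: φ = -45.50783°, λ = +137.98483°
BB8→BM-53: c = 0.013298 rad, d = 84.67 km
BM-53→GL2: c = 0.074152 rad, d = 472.13 km
GL2→MON9: c = 0.328225 rad, d = 2089.81 km
Total = 84.67 + 472.13 + 2089.81 = 2646.61 km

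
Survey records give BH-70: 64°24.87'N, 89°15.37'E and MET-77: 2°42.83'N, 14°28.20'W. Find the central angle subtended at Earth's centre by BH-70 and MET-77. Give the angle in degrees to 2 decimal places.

93.42°

BH-70: φ = +64.41450°, λ = +89.25617°
MET-77: φ = +2.71383°, λ = -14.47000°
Δφ = -61.7007°,  Δλ = -103.7262°
a = sin²(Δφ/2) + cos φ₁ cos φ₂ sin²(Δλ/2) = 0.529826
c = 2·arcsin(√a) = 1.630484 rad = 93.4199°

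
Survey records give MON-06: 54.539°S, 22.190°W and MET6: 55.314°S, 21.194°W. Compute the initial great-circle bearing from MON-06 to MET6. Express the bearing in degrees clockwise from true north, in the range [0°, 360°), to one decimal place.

144.0°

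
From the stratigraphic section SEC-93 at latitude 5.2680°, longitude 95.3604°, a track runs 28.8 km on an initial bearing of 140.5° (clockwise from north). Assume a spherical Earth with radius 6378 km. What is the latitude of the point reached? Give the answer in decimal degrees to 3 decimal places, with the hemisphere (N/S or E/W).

δ = d/R = 28.8/6378 = 0.004516 rad
φ₂ = arcsin(sin φ₁ cos δ + cos φ₁ sin δ cos θ)
   = arcsin(0.09181·0.99999 + 0.99578·0.00452·-0.77162) = 5.06834°
λ₂ = λ₁ + atan2(sin θ sin δ cos φ₁, cos δ − sin φ₁ sin φ₂) = 95.52561°

5.068°N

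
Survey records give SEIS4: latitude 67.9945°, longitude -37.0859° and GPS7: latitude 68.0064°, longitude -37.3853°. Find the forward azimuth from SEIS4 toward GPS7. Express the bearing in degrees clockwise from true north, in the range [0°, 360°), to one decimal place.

276.2°

Δλ = -0.2994°
y = sin Δλ · cos φ₂ = -0.001957
x = cos φ₁ sin φ₂ − sin φ₁ cos φ₂ cos Δλ = 0.000212
θ = atan2(y, x) = -83.8046° → 276.1954° (mod 360°)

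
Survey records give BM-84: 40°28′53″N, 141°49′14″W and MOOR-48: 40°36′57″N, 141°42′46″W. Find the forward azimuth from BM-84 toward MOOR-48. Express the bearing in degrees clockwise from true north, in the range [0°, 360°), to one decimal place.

BM-84: φ = +40.48139°, λ = -141.82056°
MOOR-48: φ = +40.61583°, λ = -141.71278°
Δλ = 0.1078°
y = sin Δλ · cos φ₂ = 0.001428
x = cos φ₁ sin φ₂ − sin φ₁ cos φ₂ cos Δλ = 0.002347
θ = atan2(y, x) = 31.3122° → 31.3122° (mod 360°)

31.3°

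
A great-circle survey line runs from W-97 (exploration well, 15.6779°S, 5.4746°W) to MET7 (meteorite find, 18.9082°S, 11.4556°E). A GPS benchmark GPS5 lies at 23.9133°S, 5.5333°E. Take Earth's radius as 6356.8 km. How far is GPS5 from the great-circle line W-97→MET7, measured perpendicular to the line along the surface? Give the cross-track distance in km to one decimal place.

649.8 km

δ₁₃ = central angle W-97→GPS5 = 0.230755 rad  (haversine)
θ₁₃ = bearing W-97→GPS5 = 130.253°,  θ₁₂ = bearing W-97→MET7 = 103.753°
dₓₜ = R·arcsin(sin δ₁₃ · sin(θ₁₃ − θ₁₂)) = 6356.8·arcsin(0.22871·sin(26.500°)) = 649.842 km
|dₓₜ| = 649.842 km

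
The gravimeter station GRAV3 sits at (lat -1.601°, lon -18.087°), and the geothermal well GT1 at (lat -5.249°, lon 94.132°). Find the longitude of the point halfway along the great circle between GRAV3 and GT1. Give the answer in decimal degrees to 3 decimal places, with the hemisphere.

Bx = cos φ₂ cos Δλ = -0.376562,  By = cos φ₂ sin Δλ = 0.921863
φₘ = atan2(sin φ₁ + sin φ₂, √((cos φ₁ + Bx)² + By²)) = -6.12616°
λₘ = λ₁ + atan2(By, cos φ₁ + Bx) = 37.85993°

37.860°E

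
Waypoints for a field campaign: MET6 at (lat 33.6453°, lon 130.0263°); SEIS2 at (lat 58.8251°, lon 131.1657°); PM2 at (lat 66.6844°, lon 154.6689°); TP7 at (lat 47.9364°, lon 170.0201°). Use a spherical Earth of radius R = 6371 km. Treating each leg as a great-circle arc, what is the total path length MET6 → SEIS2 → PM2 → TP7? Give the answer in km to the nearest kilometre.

6533 km

MET6→SEIS2: c = 0.439671 rad, d = 2801.14 km
SEIS2→PM2: c = 0.230251 rad, d = 1466.93 km
PM2→TP7: c = 0.355477 rad, d = 2264.74 km
Total = 2801.14 + 1466.93 + 2264.74 = 6532.81 km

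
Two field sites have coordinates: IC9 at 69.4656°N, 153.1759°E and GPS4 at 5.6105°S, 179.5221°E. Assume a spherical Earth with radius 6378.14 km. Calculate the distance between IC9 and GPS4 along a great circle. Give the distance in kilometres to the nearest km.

Δφ = -75.0761°,  Δλ = 26.3462°
a = sin²(Δφ/2) + cos φ₁ cos φ₂ sin²(Δλ/2) = 0.389362
c = 2·arcsin(√a) = 1.347674 rad = 77.2160°
d = R·c = 6378.14 × 1.347674 = 8595.7 km

8596 km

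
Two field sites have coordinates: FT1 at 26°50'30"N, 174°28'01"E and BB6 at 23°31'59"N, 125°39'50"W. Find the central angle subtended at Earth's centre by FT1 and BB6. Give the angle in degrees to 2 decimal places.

53.78°

FT1: φ = +26.84167°, λ = +174.46694°
BB6: φ = +23.53306°, λ = -125.66389°
Δφ = -3.3086°,  Δλ = 59.8692°
a = sin²(Δφ/2) + cos φ₁ cos φ₂ sin²(Δλ/2) = 0.204537
c = 2·arcsin(√a) = 0.938591 rad = 53.7773°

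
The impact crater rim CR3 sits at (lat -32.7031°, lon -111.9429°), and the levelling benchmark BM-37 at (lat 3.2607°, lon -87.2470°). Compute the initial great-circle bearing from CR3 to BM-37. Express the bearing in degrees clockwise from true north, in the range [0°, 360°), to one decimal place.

Δλ = 24.6959°
y = sin Δλ · cos φ₂ = 0.417126
x = cos φ₁ sin φ₂ − sin φ₁ cos φ₂ cos Δλ = 0.537938
θ = atan2(y, x) = 37.7905° → 37.7905° (mod 360°)

37.8°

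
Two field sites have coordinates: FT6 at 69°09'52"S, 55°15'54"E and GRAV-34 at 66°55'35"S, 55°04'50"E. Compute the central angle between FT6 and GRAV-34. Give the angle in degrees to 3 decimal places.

2.239°

FT6: φ = -69.16444°, λ = +55.26500°
GRAV-34: φ = -66.92639°, λ = +55.08056°
Δφ = 2.2381°,  Δλ = -0.1844°
a = sin²(Δφ/2) + cos φ₁ cos φ₂ sin²(Δλ/2) = 0.000382
c = 2·arcsin(√a) = 0.039080 rad = 2.2391°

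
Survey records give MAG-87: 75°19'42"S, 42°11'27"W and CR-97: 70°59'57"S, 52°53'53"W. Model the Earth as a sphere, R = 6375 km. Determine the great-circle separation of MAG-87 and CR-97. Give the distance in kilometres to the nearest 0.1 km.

MAG-87: φ = -75.32833°, λ = -42.19083°
CR-97: φ = -70.99917°, λ = -52.89806°
Δφ = 4.3292°,  Δλ = -10.7072°
a = sin²(Δφ/2) + cos φ₁ cos φ₂ sin²(Δλ/2) = 0.002144
c = 2·arcsin(√a) = 0.092650 rad = 5.3084°
d = R·c = 6375 × 0.092650 = 590.6 km

590.6 km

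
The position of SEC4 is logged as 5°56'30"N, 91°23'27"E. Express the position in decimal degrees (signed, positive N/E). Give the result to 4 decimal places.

+5.9417°, +91.3908°

lat: 5.9417° N → +5.9417°
lon: 91.3908° E → +91.3908°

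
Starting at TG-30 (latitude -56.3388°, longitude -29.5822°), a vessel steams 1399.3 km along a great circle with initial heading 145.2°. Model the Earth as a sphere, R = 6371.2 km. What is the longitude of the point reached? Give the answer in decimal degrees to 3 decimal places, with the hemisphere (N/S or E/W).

11.986°W

δ = d/R = 1399.3/6371.2 = 0.219629 rad
φ₂ = arcsin(sin φ₁ cos δ + cos φ₁ sin δ cos θ)
   = arcsin(-0.83233·0.97598 + 0.55428·0.21787·-0.82115) = -65.71313°
λ₂ = λ₁ + atan2(sin θ sin δ cos φ₁, cos δ − sin φ₁ sin φ₂) = -11.98607°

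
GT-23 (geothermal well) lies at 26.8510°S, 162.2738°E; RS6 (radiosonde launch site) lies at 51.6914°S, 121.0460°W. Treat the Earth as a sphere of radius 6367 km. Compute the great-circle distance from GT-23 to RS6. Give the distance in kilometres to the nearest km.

6800 km

Δφ = -24.8404°,  Δλ = 76.6802°
a = sin²(Δφ/2) + cos φ₁ cos φ₂ sin²(Δλ/2) = 0.259081
c = 2·arcsin(√a) = 1.068046 rad = 61.1945°
d = R·c = 6367 × 1.068046 = 6800.3 km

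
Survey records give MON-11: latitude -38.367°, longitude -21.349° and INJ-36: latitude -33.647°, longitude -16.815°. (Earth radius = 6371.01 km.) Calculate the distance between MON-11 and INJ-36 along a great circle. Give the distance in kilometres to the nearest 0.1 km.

Δφ = 4.7200°,  Δλ = 4.5340°
a = sin²(Δφ/2) + cos φ₁ cos φ₂ sin²(Δλ/2) = 0.002717
c = 2·arcsin(√a) = 0.104295 rad = 5.9757°
d = R·c = 6371.01 × 0.104295 = 664.5 km

664.5 km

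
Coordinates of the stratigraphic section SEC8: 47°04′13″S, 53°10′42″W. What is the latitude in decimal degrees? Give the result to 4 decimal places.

47° + 4′/60 + 13″/3600 = 47 + 0.06667 + 0.00361 = 47.0703°

47.0703°S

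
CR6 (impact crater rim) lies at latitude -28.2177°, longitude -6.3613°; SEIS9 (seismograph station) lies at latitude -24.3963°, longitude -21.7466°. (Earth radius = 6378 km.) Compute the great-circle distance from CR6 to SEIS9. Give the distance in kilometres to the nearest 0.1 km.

1591.8 km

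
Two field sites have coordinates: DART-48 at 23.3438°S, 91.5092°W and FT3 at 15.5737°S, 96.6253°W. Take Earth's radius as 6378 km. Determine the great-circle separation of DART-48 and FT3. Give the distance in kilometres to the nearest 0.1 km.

1017.8 km

Δφ = 7.7701°,  Δλ = -5.1161°
a = sin²(Δφ/2) + cos φ₁ cos φ₂ sin²(Δλ/2) = 0.006353
c = 2·arcsin(√a) = 0.159575 rad = 9.1429°
d = R·c = 6378 × 0.159575 = 1017.8 km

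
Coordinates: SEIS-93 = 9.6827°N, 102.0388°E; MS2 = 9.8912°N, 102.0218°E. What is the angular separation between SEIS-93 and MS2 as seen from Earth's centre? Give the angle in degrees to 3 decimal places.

0.209°

Δφ = 0.2085°,  Δλ = -0.0170°
a = sin²(Δφ/2) + cos φ₁ cos φ₂ sin²(Δλ/2) = 0.000003
c = 2·arcsin(√a) = 0.003651 rad = 0.2092°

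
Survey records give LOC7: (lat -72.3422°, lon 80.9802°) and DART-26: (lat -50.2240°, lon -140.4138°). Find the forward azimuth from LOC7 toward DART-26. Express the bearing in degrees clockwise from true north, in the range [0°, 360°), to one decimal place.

148.5°

Δλ = 138.6060°
y = sin Δλ · cos φ₂ = 0.423049
x = cos φ₁ sin φ₂ − sin φ₁ cos φ₂ cos Δλ = -0.690469
θ = atan2(y, x) = 148.5043° → 148.5043° (mod 360°)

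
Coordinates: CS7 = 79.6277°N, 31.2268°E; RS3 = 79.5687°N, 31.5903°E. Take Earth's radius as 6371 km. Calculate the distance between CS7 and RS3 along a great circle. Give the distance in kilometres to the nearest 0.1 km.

9.8 km

Δφ = -0.0590°,  Δλ = 0.3635°
a = sin²(Δφ/2) + cos φ₁ cos φ₂ sin²(Δλ/2) = 0.000001
c = 2·arcsin(√a) = 0.001540 rad = 0.0883°
d = R·c = 6371 × 0.001540 = 9.8 km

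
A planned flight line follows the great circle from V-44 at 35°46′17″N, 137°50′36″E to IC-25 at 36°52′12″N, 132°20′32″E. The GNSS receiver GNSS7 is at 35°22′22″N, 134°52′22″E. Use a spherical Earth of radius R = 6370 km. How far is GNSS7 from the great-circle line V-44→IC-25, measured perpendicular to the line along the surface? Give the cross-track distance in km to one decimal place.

V-44: φ = +35.77139°, λ = +137.84333°
IC-25: φ = +36.87000°, λ = +132.34222°
GNSS7: φ = +35.37278°, λ = +134.87278°
δ₁₃ = central angle V-44→GNSS7 = 0.042739 rad  (haversine)
θ₁₃ = bearing V-44→GNSS7 = 261.498°,  θ₁₂ = bearing V-44→IC-25 = 285.541°
dₓₜ = R·arcsin(sin δ₁₃ · sin(θ₁₃ − θ₁₂)) = 6370·arcsin(0.04273·sin(-24.042°)) = -110.888 km
|dₓₜ| = 110.888 km

110.9 km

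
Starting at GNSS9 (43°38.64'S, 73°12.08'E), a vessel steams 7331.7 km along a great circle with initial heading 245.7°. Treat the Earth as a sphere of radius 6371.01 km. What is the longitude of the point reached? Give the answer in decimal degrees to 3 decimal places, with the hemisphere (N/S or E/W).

14.339°W

GNSS9: φ = -43.64400°, λ = +73.20133°
δ = d/R = 7331.7/6371.01 = 1.150791 rad
φ₂ = arcsin(sin φ₁ cos δ + cos φ₁ sin δ cos θ)
   = arcsin(-0.69018·0.40777 + 0.72364·0.91309·-0.41151) = -33.59625°
λ₂ = λ₁ + atan2(sin θ sin δ cos φ₁, cos δ − sin φ₁ sin φ₂) = -14.33923°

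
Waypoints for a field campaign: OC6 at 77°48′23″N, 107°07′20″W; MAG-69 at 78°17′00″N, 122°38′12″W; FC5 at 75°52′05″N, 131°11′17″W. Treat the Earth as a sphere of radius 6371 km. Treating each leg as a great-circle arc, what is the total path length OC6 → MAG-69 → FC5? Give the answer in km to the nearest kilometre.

OC6: φ = +77.80639°, λ = -107.12222°
MAG-69: φ = +78.28333°, λ = -122.63667°
FC5: φ = +75.86806°, λ = -131.18806°
OC6→MAG-69: c = 0.056532 rad, d = 360.16 km
MAG-69→FC5: c = 0.053664 rad, d = 341.89 km
Total = 360.16 + 341.89 = 702.06 km

702 km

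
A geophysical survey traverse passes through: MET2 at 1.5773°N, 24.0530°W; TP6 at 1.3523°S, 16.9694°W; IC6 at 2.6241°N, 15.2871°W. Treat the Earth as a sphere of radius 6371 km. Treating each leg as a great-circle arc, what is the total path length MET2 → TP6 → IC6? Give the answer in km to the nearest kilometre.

MET2→TP6: c = 0.133776 rad, d = 852.28 km
TP6→IC6: c = 0.075354 rad, d = 480.08 km
Total = 852.28 + 480.08 = 1332.36 km

1332 km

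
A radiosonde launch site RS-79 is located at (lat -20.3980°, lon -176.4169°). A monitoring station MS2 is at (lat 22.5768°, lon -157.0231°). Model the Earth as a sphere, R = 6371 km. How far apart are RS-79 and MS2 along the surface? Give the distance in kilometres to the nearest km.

5221 km

Δφ = 42.9748°,  Δλ = 19.3938°
a = sin²(Δφ/2) + cos φ₁ cos φ₂ sin²(Δλ/2) = 0.158727
c = 2·arcsin(√a) = 0.819556 rad = 46.9571°
d = R·c = 6371 × 0.819556 = 5221.4 km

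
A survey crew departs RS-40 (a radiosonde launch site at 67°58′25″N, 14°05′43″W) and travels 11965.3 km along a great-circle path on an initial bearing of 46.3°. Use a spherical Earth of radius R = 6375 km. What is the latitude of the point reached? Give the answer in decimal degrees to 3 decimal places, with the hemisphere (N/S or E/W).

RS-40: φ = +67.97361°, λ = -14.09528°
δ = d/R = 11965.3/6375 = 1.876910 rad
φ₂ = arcsin(sin φ₁ cos δ + cos φ₁ sin δ cos θ)
   = arcsin(0.92701·-0.30136 + 0.37503·0.95351·0.69088) = -1.85101°
λ₂ = λ₁ + atan2(sin θ sin δ cos φ₁, cos δ − sin φ₁ sin φ₂) = 122.29695°

1.851°S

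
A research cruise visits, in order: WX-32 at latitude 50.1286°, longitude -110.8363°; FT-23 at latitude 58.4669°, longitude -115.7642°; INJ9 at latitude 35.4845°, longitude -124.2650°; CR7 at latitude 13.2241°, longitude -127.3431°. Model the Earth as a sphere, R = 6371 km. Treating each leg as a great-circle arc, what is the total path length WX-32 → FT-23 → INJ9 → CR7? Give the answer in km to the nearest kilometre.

WX-32→FT-23: c = 0.153841 rad, d = 980.12 km
FT-23→INJ9: c = 0.412937 rad, d = 2630.82 km
INJ9→CR7: c = 0.391525 rad, d = 2494.41 km
Total = 980.12 + 2630.82 + 2494.41 = 6105.35 km

6105 km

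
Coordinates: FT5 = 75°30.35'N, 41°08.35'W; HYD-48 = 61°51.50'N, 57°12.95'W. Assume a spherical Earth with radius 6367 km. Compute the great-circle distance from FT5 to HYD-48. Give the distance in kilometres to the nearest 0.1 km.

FT5: φ = +75.50583°, λ = -41.13917°
HYD-48: φ = +61.85833°, λ = -57.21583°
Δφ = -13.6475°,  Δλ = -16.0767°
a = sin²(Δφ/2) + cos φ₁ cos φ₂ sin²(Δλ/2) = 0.016425
c = 2·arcsin(√a) = 0.257030 rad = 14.7267°
d = R·c = 6367 × 0.257030 = 1636.5 km

1636.5 km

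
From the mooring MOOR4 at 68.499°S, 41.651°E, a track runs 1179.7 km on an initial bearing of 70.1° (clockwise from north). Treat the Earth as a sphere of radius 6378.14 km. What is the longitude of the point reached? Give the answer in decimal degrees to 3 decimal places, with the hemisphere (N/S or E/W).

δ = d/R = 1179.7/6378.14 = 0.184960 rad
φ₂ = arcsin(sin φ₁ cos δ + cos φ₁ sin δ cos θ)
   = arcsin(-0.93041·0.98294 + 0.36652·0.18391·0.34038) = -63.07479°
λ₂ = λ₁ + atan2(sin θ sin δ cos φ₁, cos δ − sin φ₁ sin φ₂) = 64.10119°

64.101°E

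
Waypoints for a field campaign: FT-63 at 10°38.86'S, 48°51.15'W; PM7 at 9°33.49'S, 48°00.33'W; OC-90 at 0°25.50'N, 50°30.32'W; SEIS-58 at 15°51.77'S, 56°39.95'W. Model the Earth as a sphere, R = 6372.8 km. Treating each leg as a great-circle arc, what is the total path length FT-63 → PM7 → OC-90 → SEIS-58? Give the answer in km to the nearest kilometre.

3231 km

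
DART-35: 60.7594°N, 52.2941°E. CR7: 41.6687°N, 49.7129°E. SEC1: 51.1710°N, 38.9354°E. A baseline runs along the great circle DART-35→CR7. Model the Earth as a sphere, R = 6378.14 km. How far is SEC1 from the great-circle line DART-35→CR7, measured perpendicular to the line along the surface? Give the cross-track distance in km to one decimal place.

822.1 km

δ₁₃ = central angle DART-35→SEC1 = 0.211378 rad  (haversine)
θ₁₃ = bearing DART-35→SEC1 = 223.667°,  θ₁₂ = bearing DART-35→CR7 = 185.885°
dₓₜ = R·arcsin(sin δ₁₃ · sin(θ₁₃ − θ₁₂)) = 6378.14·arcsin(0.20981·sin(37.783°)) = 822.139 km
|dₓₜ| = 822.139 km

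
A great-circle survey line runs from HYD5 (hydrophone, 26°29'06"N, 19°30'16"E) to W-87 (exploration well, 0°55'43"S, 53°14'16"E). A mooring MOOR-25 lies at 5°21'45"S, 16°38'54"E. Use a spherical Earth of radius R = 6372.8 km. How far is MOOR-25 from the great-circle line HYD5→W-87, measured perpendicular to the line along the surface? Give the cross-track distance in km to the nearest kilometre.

3056 km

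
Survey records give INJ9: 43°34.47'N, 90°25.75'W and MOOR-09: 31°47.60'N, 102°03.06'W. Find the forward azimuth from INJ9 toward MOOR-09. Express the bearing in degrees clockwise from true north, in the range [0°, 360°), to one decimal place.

221.7°

INJ9: φ = +43.57450°, λ = -90.42917°
MOOR-09: φ = +31.79333°, λ = -102.05100°
Δλ = -11.6218°
y = sin Δλ · cos φ₂ = -0.171224
x = cos φ₁ sin φ₂ − sin φ₁ cos φ₂ cos Δλ = -0.192163
θ = atan2(y, x) = -138.2978° → 221.7022° (mod 360°)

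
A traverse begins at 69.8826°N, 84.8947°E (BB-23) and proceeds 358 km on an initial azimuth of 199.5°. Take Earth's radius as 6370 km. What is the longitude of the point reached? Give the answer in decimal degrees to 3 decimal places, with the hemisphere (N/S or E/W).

82.164°E

δ = d/R = 358/6370 = 0.056201 rad
φ₂ = arcsin(sin φ₁ cos δ + cos φ₁ sin δ cos θ)
   = arcsin(0.93899·0.99842 + 0.34394·0.05617·-0.94264) = 66.82332°
λ₂ = λ₁ + atan2(sin θ sin δ cos φ₁, cos δ − sin φ₁ sin φ₂) = 82.16398°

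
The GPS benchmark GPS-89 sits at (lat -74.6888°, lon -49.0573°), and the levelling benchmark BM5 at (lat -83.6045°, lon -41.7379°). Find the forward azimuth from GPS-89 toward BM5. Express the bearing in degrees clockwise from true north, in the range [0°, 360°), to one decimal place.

174.8°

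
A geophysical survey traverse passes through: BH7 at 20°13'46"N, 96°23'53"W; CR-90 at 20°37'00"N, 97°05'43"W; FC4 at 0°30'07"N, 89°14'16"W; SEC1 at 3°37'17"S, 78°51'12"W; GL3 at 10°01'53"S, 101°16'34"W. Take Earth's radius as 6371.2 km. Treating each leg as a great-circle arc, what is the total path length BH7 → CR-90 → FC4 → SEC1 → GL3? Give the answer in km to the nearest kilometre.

6295 km

BH7: φ = +20.22944°, λ = -96.39806°
CR-90: φ = +20.61667°, λ = -97.09528°
FC4: φ = +0.50194°, λ = -89.23778°
SEC1: φ = -3.62139°, λ = -78.85333°
GL3: φ = -10.03139°, λ = -101.27611°
BH7→CR-90: c = 0.013256 rad, d = 84.46 km
CR-90→FC4: c = 0.375788 rad, d = 2394.22 km
FC4→SEC1: c = 0.194909 rad, d = 1241.80 km
SEC1→GL3: c = 0.404124 rad, d = 2574.75 km
Total = 84.46 + 2394.22 + 1241.80 + 2574.75 = 6295.23 km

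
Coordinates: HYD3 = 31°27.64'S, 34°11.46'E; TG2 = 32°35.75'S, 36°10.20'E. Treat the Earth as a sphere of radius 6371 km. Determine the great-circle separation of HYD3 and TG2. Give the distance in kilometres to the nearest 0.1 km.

225.2 km

HYD3: φ = -31.46067°, λ = +34.19100°
TG2: φ = -32.59583°, λ = +36.17000°
Δφ = -1.1352°,  Δλ = 1.9790°
a = sin²(Δφ/2) + cos φ₁ cos φ₂ sin²(Δλ/2) = 0.000312
c = 2·arcsin(√a) = 0.035354 rad = 2.0256°
d = R·c = 6371 × 0.035354 = 225.2 km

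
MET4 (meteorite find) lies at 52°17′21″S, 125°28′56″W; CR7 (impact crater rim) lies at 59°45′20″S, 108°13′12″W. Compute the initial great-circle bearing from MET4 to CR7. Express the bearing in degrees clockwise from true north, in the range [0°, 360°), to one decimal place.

134.7°

MET4: φ = -52.28917°, λ = -125.48222°
CR7: φ = -59.75556°, λ = -108.22000°
Δλ = 17.2622°
y = sin Δλ · cos φ₂ = 0.149468
x = cos φ₁ sin φ₂ − sin φ₁ cos φ₂ cos Δλ = -0.147893
θ = atan2(y, x) = 134.6966° → 134.6966° (mod 360°)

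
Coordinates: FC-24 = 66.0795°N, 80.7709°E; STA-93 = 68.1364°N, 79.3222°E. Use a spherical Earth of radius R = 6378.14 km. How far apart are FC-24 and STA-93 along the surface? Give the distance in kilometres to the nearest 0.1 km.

237.4 km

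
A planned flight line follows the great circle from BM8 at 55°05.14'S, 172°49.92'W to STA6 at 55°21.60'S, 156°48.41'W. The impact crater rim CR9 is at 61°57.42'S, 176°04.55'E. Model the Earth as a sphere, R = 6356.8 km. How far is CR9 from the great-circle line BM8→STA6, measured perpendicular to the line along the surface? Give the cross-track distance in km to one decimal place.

883.7 km

BM8: φ = -55.08567°, λ = -172.83200°
STA6: φ = -55.36000°, λ = -156.80683°
CR9: φ = -61.95700°, λ = +176.07583°
δ₁₃ = central angle BM8→CR9 = 0.156425 rad  (haversine)
θ₁₃ = bearing BM8→CR9 = 215.492°,  θ₁₂ = bearing BM8→STA6 = 98.303°
dₓₜ = R·arcsin(sin δ₁₃ · sin(θ₁₃ − θ₁₂)) = 6356.8·arcsin(0.15579·sin(117.189°)) = 883.731 km
|dₓₜ| = 883.731 km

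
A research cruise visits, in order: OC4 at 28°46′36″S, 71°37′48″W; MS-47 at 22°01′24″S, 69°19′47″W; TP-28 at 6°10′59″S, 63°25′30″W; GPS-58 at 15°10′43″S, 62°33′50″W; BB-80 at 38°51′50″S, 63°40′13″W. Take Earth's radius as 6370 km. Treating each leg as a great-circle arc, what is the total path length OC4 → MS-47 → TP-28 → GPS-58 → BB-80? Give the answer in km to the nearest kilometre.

OC4: φ = -28.77667°, λ = -71.63000°
MS-47: φ = -22.02333°, λ = -69.32972°
TP-28: φ = -6.18306°, λ = -63.42500°
GPS-58: φ = -15.17861°, λ = -62.56389°
BB-80: φ = -38.86389°, λ = -63.67028°
OC4→MS-47: c = 0.123311 rad, d = 785.49 km
MS-47→TP-28: c = 0.293848 rad, d = 1871.81 km
TP-28→GPS-58: c = 0.157694 rad, d = 1004.51 km
GPS-58→BB-80: c = 0.413735 rad, d = 2635.49 km
Total = 785.49 + 1871.81 + 1004.51 + 2635.49 = 6297.30 km

6297 km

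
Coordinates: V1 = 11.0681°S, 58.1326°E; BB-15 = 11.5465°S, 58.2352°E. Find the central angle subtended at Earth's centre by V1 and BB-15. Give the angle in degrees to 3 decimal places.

0.489°

Δφ = -0.4784°,  Δλ = 0.1026°
a = sin²(Δφ/2) + cos φ₁ cos φ₂ sin²(Δλ/2) = 0.000018
c = 2·arcsin(√a) = 0.008532 rad = 0.4889°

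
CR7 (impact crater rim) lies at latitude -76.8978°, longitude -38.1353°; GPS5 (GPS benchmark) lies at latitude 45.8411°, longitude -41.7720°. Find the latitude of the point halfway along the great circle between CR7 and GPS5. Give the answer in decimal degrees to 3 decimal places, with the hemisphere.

15.534°S

Bx = cos φ₂ cos Δλ = 0.695248,  By = cos φ₂ sin Δλ = -0.044188
φₘ = atan2(sin φ₁ + sin φ₂, √((cos φ₁ + Bx)² + By²)) = -15.53387°
λₘ = λ₁ + atan2(By, cos φ₁ + Bx) = -40.87939°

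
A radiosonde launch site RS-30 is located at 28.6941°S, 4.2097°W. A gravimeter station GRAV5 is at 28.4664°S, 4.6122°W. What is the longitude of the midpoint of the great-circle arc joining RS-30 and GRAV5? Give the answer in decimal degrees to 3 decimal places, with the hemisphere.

Bx = cos φ₂ cos Δλ = 0.879075,  By = cos φ₂ sin Δλ = -0.006176
φₘ = atan2(sin φ₁ + sin φ₂, √((cos φ₁ + Bx)² + By²)) = -28.58040°
λₘ = λ₁ + atan2(By, cos φ₁ + Bx) = -4.41117°

4.411°W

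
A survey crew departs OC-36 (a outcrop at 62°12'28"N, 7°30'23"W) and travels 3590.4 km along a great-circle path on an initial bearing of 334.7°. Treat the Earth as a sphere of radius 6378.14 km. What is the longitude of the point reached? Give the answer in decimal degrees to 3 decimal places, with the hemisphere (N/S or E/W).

105.616°W

OC-36: φ = +62.20778°, λ = -7.50639°
δ = d/R = 3590.4/6378.14 = 0.562923 rad
φ₂ = arcsin(sin φ₁ cos δ + cos φ₁ sin δ cos θ)
   = arcsin(0.88464·0.84570 + 0.46627·0.53366·0.90408) = 76.68130°
λ₂ = λ₁ + atan2(sin θ sin δ cos φ₁, cos δ − sin φ₁ sin φ₂) = -105.61561°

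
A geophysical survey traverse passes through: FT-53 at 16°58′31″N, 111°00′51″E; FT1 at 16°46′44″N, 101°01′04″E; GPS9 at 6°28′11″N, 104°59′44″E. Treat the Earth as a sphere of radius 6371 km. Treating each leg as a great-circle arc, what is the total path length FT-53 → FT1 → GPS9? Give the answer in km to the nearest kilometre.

FT-53: φ = +16.97528°, λ = +111.01417°
FT1: φ = +16.77889°, λ = +101.01778°
GPS9: φ = +6.46972°, λ = +104.99556°
FT-53→FT1: c = 0.166973 rad, d = 1063.78 km
FT1→GPS9: c = 0.192313 rad, d = 1225.23 km
Total = 1063.78 + 1225.23 = 2289.01 km

2289 km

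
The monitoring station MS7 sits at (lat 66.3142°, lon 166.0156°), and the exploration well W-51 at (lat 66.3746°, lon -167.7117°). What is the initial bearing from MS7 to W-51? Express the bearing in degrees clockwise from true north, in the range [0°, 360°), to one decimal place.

Δλ = 26.2727°
y = sin Δλ · cos φ₂ = 0.177392
x = cos φ₁ sin φ₂ − sin φ₁ cos φ₂ cos Δλ = 0.038966
θ = atan2(y, x) = 77.6112° → 77.6112° (mod 360°)

77.6°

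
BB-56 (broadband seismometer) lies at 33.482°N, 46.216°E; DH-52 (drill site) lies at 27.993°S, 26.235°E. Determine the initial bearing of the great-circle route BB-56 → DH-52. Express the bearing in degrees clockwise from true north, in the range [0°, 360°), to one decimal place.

Δλ = -19.9810°
y = sin Δλ · cos φ₂ = -0.301730
x = cos φ₁ sin φ₂ − sin φ₁ cos φ₂ cos Δλ = -0.849286
θ = atan2(y, x) = -160.4411° → 199.5589° (mod 360°)

199.6°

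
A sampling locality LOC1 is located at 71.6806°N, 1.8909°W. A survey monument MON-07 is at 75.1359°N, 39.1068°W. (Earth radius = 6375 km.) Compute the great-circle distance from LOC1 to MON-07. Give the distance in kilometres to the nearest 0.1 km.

Δφ = 3.4553°,  Δλ = -37.2159°
a = sin²(Δφ/2) + cos φ₁ cos φ₂ sin²(Δλ/2) = 0.009119
c = 2·arcsin(√a) = 0.191274 rad = 10.9592°
d = R·c = 6375 × 0.191274 = 1219.4 km

1219.4 km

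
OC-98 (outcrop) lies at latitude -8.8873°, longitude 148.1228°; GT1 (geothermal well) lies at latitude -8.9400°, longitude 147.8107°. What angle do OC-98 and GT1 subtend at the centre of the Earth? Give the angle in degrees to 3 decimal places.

0.313°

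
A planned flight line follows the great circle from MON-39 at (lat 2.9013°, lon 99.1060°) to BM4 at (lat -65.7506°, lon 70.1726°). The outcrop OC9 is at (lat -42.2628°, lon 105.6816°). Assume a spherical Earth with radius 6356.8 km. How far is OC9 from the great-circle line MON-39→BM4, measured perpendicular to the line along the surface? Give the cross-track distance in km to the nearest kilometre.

1483 km

δ₁₃ = central angle MON-39→OC9 = 0.795096 rad  (haversine)
θ₁₃ = bearing MON-39→OC9 = 173.183°,  θ₁₂ = bearing MON-39→BM4 = 192.075°
dₓₜ = R·arcsin(sin δ₁₃ · sin(θ₁₃ − θ₁₂)) = 6356.8·arcsin(0.71393·sin(-18.893°)) = -1482.915 km
|dₓₜ| = 1482.915 km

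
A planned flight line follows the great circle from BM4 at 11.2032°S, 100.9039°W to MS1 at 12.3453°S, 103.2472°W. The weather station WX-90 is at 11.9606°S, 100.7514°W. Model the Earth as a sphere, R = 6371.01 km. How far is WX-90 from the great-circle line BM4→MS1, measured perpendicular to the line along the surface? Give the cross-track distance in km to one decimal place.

82.7 km

δ₁₃ = central angle BM4→WX-90 = 0.013474 rad  (haversine)
θ₁₃ = bearing BM4→WX-90 = 168.857°,  θ₁₂ = bearing BM4→MS1 = 243.297°
dₓₜ = R·arcsin(sin δ₁₃ · sin(θ₁₃ − θ₁₂)) = 6371.01·arcsin(0.01347·sin(-74.440°)) = -82.696 km
|dₓₜ| = 82.696 km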